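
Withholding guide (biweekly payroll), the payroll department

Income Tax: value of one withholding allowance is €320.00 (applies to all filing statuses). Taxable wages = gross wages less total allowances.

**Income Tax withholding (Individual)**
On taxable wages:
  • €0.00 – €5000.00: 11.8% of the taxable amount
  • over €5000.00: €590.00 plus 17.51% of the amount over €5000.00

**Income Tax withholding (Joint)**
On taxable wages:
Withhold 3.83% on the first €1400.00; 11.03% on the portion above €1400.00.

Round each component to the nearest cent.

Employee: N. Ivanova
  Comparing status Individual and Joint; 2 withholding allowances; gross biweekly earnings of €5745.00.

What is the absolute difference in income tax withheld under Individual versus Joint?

€146.11

Income Tax (Individual): taxable = €5745.00 − 2×€320.00 = €5105.00
  €590.00 + 17.51% × (€5105.00 − €5000.00) = €590.00 + 17.51% × €105.00 = €608.39
Income Tax (Joint): taxable = €5745.00 − 2×€320.00 = €5105.00
  €53.62 + 11.03% × (€5105.00 − €1400.00) = €53.62 + 11.03% × €3705.00 = €462.28
Difference: |€608.39 − €462.28| = €146.11 (higher under Individual)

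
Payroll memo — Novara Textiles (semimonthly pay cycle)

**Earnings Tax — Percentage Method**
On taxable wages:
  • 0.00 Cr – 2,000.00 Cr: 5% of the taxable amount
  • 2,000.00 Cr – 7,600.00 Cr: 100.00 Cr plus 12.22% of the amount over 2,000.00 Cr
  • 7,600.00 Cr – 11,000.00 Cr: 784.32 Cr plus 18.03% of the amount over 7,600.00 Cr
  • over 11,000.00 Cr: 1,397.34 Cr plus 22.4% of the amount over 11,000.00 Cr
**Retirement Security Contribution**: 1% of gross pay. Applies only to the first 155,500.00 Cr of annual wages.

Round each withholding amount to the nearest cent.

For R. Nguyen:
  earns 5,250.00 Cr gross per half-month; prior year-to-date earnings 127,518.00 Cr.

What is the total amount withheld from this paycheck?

Earnings Tax: taxable = 5,250.00 Cr
  100.00 Cr + 12.22% × (5,250.00 Cr − 2,000.00 Cr) = 100.00 Cr + 12.22% × 3,250.00 Cr = 497.15 Cr
Retirement Security Contribution: 1% × 5,250.00 Cr = 52.50 Cr
Total: 497.15 Cr + 52.50 Cr = 549.65 Cr

549.65 Cr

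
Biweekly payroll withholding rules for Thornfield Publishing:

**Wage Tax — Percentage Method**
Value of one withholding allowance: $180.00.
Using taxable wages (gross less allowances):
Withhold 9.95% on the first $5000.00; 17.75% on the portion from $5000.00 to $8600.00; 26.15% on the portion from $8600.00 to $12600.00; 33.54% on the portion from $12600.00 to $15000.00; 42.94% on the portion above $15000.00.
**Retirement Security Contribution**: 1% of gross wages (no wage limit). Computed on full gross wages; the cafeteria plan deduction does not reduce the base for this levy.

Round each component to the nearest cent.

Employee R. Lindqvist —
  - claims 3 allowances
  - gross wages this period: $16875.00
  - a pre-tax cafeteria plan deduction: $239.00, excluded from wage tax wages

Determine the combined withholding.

$3626.83

Wage Tax: taxable = $16875.00 − $239.00 − 3×$180.00 = $16096.00
  $2987.46 + 42.94% × ($16096.00 − $15000.00) = $2987.46 + 42.94% × $1096.00 = $3458.08
Retirement Security Contribution: 1% × $16875.00 = $168.75
Total: $3458.08 + $168.75 = $3626.83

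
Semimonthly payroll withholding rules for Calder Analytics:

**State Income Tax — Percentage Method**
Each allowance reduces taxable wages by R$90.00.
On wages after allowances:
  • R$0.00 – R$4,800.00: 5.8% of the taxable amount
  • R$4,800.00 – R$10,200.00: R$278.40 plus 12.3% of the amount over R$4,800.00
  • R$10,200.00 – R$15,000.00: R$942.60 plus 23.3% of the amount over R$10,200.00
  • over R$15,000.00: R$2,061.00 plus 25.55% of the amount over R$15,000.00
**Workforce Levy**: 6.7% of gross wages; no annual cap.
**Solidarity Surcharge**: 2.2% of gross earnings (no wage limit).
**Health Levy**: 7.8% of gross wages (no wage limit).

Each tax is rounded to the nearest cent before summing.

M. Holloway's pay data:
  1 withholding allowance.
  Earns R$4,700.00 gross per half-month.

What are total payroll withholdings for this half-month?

R$1,052.28

State Income Tax: taxable = R$4,700.00 − 1×R$90.00 = R$4,610.00
  5.8% × R$4,610.00 = R$267.38
Workforce Levy: 6.7% × R$4,700.00 = R$314.90
Solidarity Surcharge: 2.2% × R$4,700.00 = R$103.40
Health Levy: 7.8% × R$4,700.00 = R$366.60
Total: R$267.38 + R$314.90 + R$103.40 + R$366.60 = R$1,052.28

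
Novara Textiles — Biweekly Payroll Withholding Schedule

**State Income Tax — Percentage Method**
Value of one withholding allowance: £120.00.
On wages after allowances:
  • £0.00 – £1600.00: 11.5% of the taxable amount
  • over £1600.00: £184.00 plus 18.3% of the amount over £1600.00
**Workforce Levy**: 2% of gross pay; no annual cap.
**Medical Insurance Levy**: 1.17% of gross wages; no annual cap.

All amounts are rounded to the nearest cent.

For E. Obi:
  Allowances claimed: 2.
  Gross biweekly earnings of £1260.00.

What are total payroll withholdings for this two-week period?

State Income Tax: taxable = £1260.00 − 2×£120.00 = £1020.00
  11.5% × £1020.00 = £117.30
Workforce Levy: 2% × £1260.00 = £25.20
Medical Insurance Levy: 1.17% × £1260.00 = £14.74
Total: £117.30 + £25.20 + £14.74 = £157.24

£157.24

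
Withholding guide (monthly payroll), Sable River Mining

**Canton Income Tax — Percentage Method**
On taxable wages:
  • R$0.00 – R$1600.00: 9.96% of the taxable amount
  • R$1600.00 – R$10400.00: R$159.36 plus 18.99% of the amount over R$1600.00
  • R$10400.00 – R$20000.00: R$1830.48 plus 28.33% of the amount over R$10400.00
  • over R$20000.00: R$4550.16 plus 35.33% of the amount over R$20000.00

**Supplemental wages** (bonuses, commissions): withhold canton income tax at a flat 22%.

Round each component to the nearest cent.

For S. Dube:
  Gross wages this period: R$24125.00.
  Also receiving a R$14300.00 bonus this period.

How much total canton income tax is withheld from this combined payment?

R$9153.52

Canton Income Tax: taxable = R$24125.00
  R$4550.16 + 35.33% × (R$24125.00 − R$20000.00) = R$4550.16 + 35.33% × R$4125.00 = R$6007.52
Supplemental (22% flat on bonus): 22% × R$14300.00 = R$3146.00
Total canton income tax: R$6007.52 + R$3146.00 = R$9153.52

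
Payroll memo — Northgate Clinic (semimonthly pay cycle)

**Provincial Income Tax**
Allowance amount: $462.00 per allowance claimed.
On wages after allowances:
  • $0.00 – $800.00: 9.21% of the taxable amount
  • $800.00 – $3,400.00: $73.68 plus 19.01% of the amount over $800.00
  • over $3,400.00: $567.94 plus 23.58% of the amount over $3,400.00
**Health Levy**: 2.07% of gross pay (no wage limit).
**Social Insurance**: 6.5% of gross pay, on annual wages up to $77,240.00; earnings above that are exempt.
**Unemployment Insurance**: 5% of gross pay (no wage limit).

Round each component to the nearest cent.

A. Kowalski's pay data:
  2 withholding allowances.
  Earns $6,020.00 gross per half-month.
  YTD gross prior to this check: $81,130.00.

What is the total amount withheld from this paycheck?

$1,393.47

Provincial Income Tax: taxable = $6,020.00 − 2×$462.00 = $5,096.00
  $567.94 + 23.58% × ($5,096.00 − $3,400.00) = $567.94 + 23.58% × $1,696.00 = $967.86
Health Levy: 2.07% × $6,020.00 = $124.61
Social Insurance: YTD $81,130.00 ≥ cap $77,240.00 → $0.00
Unemployment Insurance: 5% × $6,020.00 = $301.00
Total: $967.86 + $124.61 + $0.00 + $301.00 = $1,393.47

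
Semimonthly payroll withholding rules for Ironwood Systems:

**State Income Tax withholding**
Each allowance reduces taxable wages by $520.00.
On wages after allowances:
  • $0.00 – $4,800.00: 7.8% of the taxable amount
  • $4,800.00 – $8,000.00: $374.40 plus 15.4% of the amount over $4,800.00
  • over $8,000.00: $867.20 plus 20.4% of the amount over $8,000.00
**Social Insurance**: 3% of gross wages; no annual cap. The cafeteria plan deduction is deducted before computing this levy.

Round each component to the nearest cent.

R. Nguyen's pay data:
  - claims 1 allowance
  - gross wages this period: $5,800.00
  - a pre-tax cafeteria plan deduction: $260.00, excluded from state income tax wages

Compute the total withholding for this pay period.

State Income Tax: taxable = $5,800.00 − $260.00 − 1×$520.00 = $5,020.00
  $374.40 + 15.4% × ($5,020.00 − $4,800.00) = $374.40 + 15.4% × $220.00 = $408.28
Social Insurance: 3% × $5,540.00 = $166.20
Total: $408.28 + $166.20 = $574.48

$574.48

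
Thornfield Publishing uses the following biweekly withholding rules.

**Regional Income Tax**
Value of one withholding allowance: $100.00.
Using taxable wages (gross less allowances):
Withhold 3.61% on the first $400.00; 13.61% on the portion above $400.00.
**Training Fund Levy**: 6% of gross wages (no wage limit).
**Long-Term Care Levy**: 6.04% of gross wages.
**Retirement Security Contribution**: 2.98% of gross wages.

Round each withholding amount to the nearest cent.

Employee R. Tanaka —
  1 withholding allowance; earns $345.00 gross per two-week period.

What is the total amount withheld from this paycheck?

$60.66

Regional Income Tax: taxable = $345.00 − 1×$100.00 = $245.00
  3.61% × $245.00 = $8.84
Training Fund Levy: 6% × $345.00 = $20.70
Long-Term Care Levy: 6.04% × $345.00 = $20.84
Retirement Security Contribution: 2.98% × $345.00 = $10.28
Total: $8.84 + $20.70 + $20.84 + $10.28 = $60.66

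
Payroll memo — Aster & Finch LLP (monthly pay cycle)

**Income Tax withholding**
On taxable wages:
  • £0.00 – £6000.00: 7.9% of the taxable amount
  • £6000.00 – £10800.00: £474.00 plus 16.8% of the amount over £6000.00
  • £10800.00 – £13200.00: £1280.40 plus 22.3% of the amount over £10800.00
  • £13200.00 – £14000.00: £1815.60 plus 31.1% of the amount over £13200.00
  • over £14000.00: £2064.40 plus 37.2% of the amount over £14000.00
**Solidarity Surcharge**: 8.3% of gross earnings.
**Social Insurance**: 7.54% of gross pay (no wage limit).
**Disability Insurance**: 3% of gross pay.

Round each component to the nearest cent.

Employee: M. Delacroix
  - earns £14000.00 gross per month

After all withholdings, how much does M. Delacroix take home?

£9298.00

Income Tax: taxable = £14000.00
  £1815.60 + 31.1% × (£14000.00 − £13200.00) = £1815.60 + 31.1% × £800.00 = £2064.40
Solidarity Surcharge: 8.3% × £14000.00 = £1162.00
Social Insurance: 7.54% × £14000.00 = £1055.60
Disability Insurance: 3% × £14000.00 = £420.00
Total withheld: £2064.40 + £1162.00 + £1055.60 + £420.00 = £4702.00
Net pay: £14000.00 − £4702.00 = £9298.00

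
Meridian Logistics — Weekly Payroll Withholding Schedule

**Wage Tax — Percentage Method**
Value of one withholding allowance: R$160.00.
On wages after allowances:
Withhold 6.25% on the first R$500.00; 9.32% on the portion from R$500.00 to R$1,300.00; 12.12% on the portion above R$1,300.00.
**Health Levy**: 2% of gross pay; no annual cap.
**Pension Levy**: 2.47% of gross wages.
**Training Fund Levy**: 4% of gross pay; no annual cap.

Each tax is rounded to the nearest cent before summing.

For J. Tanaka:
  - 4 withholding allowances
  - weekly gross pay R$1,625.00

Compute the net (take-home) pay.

Wage Tax: taxable = R$1,625.00 − 4×R$160.00 = R$985.00
  R$31.25 + 9.32% × (R$985.00 − R$500.00) = R$31.25 + 9.32% × R$485.00 = R$76.45
Health Levy: 2% × R$1,625.00 = R$32.50
Pension Levy: 2.47% × R$1,625.00 = R$40.14
Training Fund Levy: 4% × R$1,625.00 = R$65.00
Total withheld: R$76.45 + R$32.50 + R$40.14 + R$65.00 = R$214.09
Net pay: R$1,625.00 − R$214.09 = R$1,410.91

R$1,410.91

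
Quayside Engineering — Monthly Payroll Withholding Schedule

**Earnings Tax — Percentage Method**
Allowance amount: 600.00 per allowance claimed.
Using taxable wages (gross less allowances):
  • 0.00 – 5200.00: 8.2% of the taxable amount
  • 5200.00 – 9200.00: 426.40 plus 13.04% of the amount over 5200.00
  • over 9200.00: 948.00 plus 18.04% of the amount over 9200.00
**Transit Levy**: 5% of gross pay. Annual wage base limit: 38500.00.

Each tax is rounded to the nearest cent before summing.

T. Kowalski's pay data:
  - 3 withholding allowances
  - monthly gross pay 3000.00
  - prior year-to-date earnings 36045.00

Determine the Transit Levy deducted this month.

Transit Levy: cap 38500.00 − YTD 36045.00 = 2455.00 subject; 5% × 2455.00 = 122.75

122.75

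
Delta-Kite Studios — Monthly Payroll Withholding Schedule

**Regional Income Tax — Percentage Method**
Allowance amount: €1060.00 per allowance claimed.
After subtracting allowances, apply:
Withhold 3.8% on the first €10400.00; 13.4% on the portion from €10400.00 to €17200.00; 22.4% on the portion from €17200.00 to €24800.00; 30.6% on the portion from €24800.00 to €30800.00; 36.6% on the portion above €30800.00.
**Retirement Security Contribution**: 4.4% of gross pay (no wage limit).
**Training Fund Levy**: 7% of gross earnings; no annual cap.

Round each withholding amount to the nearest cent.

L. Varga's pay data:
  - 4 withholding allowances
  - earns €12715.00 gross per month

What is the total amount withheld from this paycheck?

Regional Income Tax: taxable = €12715.00 − 4×€1060.00 = €8475.00
  3.8% × €8475.00 = €322.05
Retirement Security Contribution: 4.4% × €12715.00 = €559.46
Training Fund Levy: 7% × €12715.00 = €890.05
Total: €322.05 + €559.46 + €890.05 = €1771.56

€1771.56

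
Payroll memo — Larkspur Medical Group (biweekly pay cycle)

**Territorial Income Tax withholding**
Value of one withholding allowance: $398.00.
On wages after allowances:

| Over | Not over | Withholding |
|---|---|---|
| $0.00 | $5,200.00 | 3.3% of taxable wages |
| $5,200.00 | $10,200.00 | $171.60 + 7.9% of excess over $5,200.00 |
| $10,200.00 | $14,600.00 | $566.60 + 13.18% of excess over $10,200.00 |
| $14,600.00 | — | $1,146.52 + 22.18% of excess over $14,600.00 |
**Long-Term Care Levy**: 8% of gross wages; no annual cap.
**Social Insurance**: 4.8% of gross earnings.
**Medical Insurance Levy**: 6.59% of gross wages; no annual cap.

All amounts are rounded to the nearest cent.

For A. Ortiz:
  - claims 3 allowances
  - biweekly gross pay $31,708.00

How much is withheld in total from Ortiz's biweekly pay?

Territorial Income Tax: taxable = $31,708.00 − 3×$398.00 = $30,514.00
  $1,146.52 + 22.18% × ($30,514.00 − $14,600.00) = $1,146.52 + 22.18% × $15,914.00 = $4,676.25
Long-Term Care Levy: 8% × $31,708.00 = $2,536.64
Social Insurance: 4.8% × $31,708.00 = $1,521.98
Medical Insurance Levy: 6.59% × $31,708.00 = $2,089.56
Total: $4,676.25 + $2,536.64 + $1,521.98 + $2,089.56 = $10,824.43

$10,824.43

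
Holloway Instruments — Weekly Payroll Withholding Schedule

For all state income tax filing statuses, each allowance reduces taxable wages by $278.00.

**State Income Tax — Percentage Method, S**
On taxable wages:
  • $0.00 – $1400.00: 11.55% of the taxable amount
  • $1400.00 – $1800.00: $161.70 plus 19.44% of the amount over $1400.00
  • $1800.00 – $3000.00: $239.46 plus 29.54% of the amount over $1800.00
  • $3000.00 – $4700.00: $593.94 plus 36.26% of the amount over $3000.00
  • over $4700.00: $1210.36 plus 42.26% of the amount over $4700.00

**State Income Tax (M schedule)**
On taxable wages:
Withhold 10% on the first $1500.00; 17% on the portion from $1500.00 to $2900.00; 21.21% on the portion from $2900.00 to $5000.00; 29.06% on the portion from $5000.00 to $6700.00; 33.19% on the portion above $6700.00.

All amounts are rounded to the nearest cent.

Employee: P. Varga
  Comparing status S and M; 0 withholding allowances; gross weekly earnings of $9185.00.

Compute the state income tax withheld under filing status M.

$2152.20

State Income Tax (M): taxable = $9185.00
  $1327.43 + 33.19% × ($9185.00 − $6700.00) = $1327.43 + 33.19% × $2485.00 = $2152.20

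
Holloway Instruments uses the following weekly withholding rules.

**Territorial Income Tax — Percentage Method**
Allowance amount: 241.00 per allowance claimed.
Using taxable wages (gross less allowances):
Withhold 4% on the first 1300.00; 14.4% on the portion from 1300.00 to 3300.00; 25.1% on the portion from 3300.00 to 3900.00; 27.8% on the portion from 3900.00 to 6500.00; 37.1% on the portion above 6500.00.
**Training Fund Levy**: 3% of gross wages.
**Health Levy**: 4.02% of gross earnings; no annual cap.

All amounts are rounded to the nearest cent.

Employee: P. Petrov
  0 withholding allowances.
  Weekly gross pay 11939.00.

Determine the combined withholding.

4069.39

Territorial Income Tax: taxable = 11939.00
  1213.40 + 37.1% × (11939.00 − 6500.00) = 1213.40 + 37.1% × 5439.00 = 3231.27
Training Fund Levy: 3% × 11939.00 = 358.17
Health Levy: 4.02% × 11939.00 = 479.95
Total: 3231.27 + 358.17 + 479.95 = 4069.39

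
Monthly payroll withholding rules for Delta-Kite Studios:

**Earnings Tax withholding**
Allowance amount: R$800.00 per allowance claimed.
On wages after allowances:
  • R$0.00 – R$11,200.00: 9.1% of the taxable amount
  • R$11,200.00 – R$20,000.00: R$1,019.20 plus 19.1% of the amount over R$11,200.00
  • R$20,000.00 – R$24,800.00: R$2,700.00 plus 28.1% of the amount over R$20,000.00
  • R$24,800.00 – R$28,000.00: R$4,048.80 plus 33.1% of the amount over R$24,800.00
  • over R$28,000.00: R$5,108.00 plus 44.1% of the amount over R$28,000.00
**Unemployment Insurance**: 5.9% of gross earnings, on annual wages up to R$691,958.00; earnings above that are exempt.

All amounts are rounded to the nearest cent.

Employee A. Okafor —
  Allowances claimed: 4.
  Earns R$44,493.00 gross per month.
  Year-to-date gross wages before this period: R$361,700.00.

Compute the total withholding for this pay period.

R$13,595.30

Earnings Tax: taxable = R$44,493.00 − 4×R$800.00 = R$41,293.00
  R$5,108.00 + 44.1% × (R$41,293.00 − R$28,000.00) = R$5,108.00 + 44.1% × R$13,293.00 = R$10,970.21
Unemployment Insurance: 5.9% × R$44,493.00 = R$2,625.09
Total: R$10,970.21 + R$2,625.09 = R$13,595.30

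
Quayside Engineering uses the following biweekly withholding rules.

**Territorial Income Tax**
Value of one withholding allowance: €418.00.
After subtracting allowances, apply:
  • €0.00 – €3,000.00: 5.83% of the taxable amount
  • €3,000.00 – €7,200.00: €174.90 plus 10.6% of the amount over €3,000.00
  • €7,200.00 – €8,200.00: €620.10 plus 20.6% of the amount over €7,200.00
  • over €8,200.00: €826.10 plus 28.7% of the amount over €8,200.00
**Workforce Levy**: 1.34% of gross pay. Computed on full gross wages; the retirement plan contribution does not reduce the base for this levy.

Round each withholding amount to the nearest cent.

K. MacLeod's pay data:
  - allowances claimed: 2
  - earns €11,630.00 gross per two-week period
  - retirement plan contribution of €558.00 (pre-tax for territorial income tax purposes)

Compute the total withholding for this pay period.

Territorial Income Tax: taxable = €11,630.00 − €558.00 − 2×€418.00 = €10,236.00
  €826.10 + 28.7% × (€10,236.00 − €8,200.00) = €826.10 + 28.7% × €2,036.00 = €1,410.43
Workforce Levy: 1.34% × €11,630.00 = €155.84
Total: €1,410.43 + €155.84 = €1,566.27

€1,566.27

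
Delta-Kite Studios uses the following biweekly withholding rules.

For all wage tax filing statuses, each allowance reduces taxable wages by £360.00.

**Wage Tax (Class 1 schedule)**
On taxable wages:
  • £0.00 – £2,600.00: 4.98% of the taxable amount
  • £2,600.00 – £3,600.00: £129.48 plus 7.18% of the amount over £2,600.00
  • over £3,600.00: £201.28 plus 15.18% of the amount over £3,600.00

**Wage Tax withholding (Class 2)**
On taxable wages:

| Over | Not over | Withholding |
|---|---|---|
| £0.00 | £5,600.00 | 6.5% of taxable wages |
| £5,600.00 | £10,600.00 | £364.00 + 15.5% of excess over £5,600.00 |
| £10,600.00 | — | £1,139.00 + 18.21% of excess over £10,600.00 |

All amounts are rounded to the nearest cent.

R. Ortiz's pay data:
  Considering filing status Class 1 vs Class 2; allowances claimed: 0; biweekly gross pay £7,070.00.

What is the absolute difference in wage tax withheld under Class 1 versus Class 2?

£136.18

Wage Tax (Class 1): taxable = £7,070.00
  £201.28 + 15.18% × (£7,070.00 − £3,600.00) = £201.28 + 15.18% × £3,470.00 = £728.03
Wage Tax (Class 2): taxable = £7,070.00
  £364.00 + 15.5% × (£7,070.00 − £5,600.00) = £364.00 + 15.5% × £1,470.00 = £591.85
Difference: |£728.03 − £591.85| = £136.18 (higher under Class 1)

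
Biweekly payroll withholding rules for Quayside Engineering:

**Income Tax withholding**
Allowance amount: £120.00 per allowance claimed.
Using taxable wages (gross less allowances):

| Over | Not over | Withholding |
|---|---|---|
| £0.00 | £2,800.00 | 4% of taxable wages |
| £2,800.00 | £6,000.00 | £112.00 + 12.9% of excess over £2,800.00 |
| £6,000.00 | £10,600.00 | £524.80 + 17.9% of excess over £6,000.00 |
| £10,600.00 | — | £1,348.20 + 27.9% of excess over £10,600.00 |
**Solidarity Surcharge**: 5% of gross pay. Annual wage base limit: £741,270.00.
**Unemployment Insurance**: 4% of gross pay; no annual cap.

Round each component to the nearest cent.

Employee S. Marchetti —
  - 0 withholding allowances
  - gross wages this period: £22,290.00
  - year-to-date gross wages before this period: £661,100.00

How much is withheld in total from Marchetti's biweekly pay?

Income Tax: taxable = £22,290.00
  £1,348.20 + 27.9% × (£22,290.00 − £10,600.00) = £1,348.20 + 27.9% × £11,690.00 = £4,609.71
Solidarity Surcharge: 5% × £22,290.00 = £1,114.50
Unemployment Insurance: 4% × £22,290.00 = £891.60
Total: £4,609.71 + £1,114.50 + £891.60 = £6,615.81

£6,615.81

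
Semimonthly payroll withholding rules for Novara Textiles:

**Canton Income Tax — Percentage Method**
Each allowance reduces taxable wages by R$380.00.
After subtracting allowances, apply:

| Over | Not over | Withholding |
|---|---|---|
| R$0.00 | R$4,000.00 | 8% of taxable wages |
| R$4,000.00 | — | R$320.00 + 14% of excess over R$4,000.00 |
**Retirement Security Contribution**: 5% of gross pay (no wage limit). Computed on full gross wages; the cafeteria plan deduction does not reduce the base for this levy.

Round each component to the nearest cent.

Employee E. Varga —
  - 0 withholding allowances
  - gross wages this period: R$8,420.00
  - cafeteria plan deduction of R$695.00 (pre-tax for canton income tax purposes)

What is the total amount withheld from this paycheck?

Canton Income Tax: taxable = R$8,420.00 − R$695.00 = R$7,725.00
  R$320.00 + 14% × (R$7,725.00 − R$4,000.00) = R$320.00 + 14% × R$3,725.00 = R$841.50
Retirement Security Contribution: 5% × R$8,420.00 = R$421.00
Total: R$841.50 + R$421.00 = R$1,262.50

R$1,262.50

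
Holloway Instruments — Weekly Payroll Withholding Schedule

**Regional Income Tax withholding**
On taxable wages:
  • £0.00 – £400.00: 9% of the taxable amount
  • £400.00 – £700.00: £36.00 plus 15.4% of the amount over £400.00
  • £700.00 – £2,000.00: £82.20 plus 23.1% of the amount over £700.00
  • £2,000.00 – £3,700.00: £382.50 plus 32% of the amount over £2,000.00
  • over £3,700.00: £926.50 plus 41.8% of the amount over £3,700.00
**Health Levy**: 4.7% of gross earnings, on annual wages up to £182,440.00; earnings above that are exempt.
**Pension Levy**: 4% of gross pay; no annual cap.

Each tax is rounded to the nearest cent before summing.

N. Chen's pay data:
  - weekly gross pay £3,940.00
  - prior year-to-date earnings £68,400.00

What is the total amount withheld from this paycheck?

£1,369.60

Regional Income Tax: taxable = £3,940.00
  £926.50 + 41.8% × (£3,940.00 − £3,700.00) = £926.50 + 41.8% × £240.00 = £1,026.82
Health Levy: 4.7% × £3,940.00 = £185.18
Pension Levy: 4% × £3,940.00 = £157.60
Total: £1,026.82 + £185.18 + £157.60 = £1,369.60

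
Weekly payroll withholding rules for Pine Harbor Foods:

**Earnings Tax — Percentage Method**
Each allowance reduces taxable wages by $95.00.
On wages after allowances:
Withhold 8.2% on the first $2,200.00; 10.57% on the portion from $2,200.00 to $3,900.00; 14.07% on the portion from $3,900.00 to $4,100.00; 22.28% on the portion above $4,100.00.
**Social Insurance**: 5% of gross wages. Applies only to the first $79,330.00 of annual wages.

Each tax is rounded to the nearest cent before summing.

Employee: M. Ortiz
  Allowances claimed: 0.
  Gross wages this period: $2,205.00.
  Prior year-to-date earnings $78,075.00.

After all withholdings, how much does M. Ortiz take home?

Earnings Tax: taxable = $2,205.00
  $180.40 + 10.57% × ($2,205.00 − $2,200.00) = $180.40 + 10.57% × $5.00 = $180.93
Social Insurance: cap $79,330.00 − YTD $78,075.00 = $1,255.00 subject; 5% × $1,255.00 = $62.75
Total withheld: $180.93 + $62.75 = $243.68
Net pay: $2,205.00 − $243.68 = $1,961.32

$1,961.32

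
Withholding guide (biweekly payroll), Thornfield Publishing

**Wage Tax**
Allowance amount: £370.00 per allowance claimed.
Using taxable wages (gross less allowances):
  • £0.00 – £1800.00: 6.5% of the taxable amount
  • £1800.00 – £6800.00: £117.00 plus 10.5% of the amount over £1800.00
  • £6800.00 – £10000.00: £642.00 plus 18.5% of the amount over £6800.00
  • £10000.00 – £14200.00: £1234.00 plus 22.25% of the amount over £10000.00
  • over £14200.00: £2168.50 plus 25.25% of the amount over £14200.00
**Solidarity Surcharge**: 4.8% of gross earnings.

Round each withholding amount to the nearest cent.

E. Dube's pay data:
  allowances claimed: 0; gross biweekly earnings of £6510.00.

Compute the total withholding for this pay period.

£924.03

Wage Tax: taxable = £6510.00
  £117.00 + 10.5% × (£6510.00 − £1800.00) = £117.00 + 10.5% × £4710.00 = £611.55
Solidarity Surcharge: 4.8% × £6510.00 = £312.48
Total: £611.55 + £312.48 = £924.03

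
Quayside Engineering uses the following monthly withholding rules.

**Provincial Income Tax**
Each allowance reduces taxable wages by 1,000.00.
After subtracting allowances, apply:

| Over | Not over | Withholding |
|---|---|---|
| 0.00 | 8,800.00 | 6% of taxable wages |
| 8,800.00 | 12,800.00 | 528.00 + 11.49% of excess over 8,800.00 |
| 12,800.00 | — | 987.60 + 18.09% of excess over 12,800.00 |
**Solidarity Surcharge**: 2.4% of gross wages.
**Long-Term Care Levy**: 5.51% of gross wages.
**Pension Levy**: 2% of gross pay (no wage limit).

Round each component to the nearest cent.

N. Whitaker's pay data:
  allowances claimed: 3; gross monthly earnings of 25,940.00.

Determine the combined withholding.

Provincial Income Tax: taxable = 25,940.00 − 3×1,000.00 = 22,940.00
  987.60 + 18.09% × (22,940.00 − 12,800.00) = 987.60 + 18.09% × 10,140.00 = 2,821.93
Solidarity Surcharge: 2.4% × 25,940.00 = 622.56
Long-Term Care Levy: 5.51% × 25,940.00 = 1,429.29
Pension Levy: 2% × 25,940.00 = 518.80
Total: 2,821.93 + 622.56 + 1,429.29 + 518.80 = 5,392.58

5,392.58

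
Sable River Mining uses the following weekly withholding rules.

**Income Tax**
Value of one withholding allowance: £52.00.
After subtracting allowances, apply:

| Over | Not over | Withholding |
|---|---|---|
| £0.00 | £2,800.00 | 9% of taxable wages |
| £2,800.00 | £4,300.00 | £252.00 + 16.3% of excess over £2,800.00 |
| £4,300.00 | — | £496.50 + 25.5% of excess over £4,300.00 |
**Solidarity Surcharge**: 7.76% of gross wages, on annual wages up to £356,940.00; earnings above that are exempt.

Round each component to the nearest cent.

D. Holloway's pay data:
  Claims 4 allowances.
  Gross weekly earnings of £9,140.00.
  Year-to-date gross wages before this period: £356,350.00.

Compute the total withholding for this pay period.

£1,723.44

Income Tax: taxable = £9,140.00 − 4×£52.00 = £8,932.00
  £496.50 + 25.5% × (£8,932.00 − £4,300.00) = £496.50 + 25.5% × £4,632.00 = £1,677.66
Solidarity Surcharge: cap £356,940.00 − YTD £356,350.00 = £590.00 subject; 7.76% × £590.00 = £45.78
Total: £1,677.66 + £45.78 = £1,723.44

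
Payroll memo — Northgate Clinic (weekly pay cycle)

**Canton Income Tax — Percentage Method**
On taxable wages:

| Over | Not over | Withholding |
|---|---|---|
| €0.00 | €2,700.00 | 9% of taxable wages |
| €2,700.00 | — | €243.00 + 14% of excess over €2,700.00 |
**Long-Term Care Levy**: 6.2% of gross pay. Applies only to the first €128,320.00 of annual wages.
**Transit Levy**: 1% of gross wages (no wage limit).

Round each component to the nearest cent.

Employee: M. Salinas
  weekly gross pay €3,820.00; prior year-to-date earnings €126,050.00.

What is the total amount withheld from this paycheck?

Canton Income Tax: taxable = €3,820.00
  €243.00 + 14% × (€3,820.00 − €2,700.00) = €243.00 + 14% × €1,120.00 = €399.80
Long-Term Care Levy: cap €128,320.00 − YTD €126,050.00 = €2,270.00 subject; 6.2% × €2,270.00 = €140.74
Transit Levy: 1% × €3,820.00 = €38.20
Total: €399.80 + €140.74 + €38.20 = €578.74

€578.74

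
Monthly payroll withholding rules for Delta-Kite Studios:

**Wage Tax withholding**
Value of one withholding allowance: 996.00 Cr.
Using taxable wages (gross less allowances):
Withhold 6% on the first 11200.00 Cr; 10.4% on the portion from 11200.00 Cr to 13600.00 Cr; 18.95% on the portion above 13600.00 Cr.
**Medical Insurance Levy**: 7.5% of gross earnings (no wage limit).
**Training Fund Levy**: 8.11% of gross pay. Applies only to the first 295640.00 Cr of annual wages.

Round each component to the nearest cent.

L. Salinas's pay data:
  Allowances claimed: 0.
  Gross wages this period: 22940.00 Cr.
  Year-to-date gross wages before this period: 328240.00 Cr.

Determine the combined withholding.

Wage Tax: taxable = 22940.00 Cr
  921.60 Cr + 18.95% × (22940.00 Cr − 13600.00 Cr) = 921.60 Cr + 18.95% × 9340.00 Cr = 2691.53 Cr
Medical Insurance Levy: 7.5% × 22940.00 Cr = 1720.50 Cr
Training Fund Levy: YTD 328240.00 Cr ≥ cap 295640.00 Cr → 0.00 Cr
Total: 2691.53 Cr + 1720.50 Cr + 0.00 Cr = 4412.03 Cr

4412.03 Cr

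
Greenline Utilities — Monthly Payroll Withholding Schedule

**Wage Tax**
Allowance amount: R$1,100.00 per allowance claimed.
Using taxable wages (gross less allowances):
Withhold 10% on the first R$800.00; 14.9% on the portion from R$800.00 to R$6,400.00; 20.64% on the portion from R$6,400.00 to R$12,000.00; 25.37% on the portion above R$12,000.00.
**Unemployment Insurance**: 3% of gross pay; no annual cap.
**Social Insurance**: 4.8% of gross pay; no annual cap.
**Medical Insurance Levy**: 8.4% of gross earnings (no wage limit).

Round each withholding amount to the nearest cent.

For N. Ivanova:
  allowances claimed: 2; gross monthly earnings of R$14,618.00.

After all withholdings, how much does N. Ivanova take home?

R$10,073.60

Wage Tax: taxable = R$14,618.00 − 2×R$1,100.00 = R$12,418.00
  R$2,070.24 + 25.37% × (R$12,418.00 − R$12,000.00) = R$2,070.24 + 25.37% × R$418.00 = R$2,176.29
Unemployment Insurance: 3% × R$14,618.00 = R$438.54
Social Insurance: 4.8% × R$14,618.00 = R$701.66
Medical Insurance Levy: 8.4% × R$14,618.00 = R$1,227.91
Total withheld: R$2,176.29 + R$438.54 + R$701.66 + R$1,227.91 = R$4,544.40
Net pay: R$14,618.00 − R$4,544.40 = R$10,073.60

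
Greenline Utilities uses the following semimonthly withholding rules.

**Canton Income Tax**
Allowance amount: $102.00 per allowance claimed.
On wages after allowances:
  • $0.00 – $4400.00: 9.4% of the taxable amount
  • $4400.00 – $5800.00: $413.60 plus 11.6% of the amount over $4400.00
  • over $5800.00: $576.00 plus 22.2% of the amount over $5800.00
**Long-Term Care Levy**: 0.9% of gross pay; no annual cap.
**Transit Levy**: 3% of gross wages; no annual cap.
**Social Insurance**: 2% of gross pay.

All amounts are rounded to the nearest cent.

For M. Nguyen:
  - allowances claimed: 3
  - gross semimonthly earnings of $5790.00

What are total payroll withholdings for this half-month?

$880.95

Canton Income Tax: taxable = $5790.00 − 3×$102.00 = $5484.00
  $413.60 + 11.6% × ($5484.00 − $4400.00) = $413.60 + 11.6% × $1084.00 = $539.34
Long-Term Care Levy: 0.9% × $5790.00 = $52.11
Transit Levy: 3% × $5790.00 = $173.70
Social Insurance: 2% × $5790.00 = $115.80
Total: $539.34 + $52.11 + $173.70 + $115.80 = $880.95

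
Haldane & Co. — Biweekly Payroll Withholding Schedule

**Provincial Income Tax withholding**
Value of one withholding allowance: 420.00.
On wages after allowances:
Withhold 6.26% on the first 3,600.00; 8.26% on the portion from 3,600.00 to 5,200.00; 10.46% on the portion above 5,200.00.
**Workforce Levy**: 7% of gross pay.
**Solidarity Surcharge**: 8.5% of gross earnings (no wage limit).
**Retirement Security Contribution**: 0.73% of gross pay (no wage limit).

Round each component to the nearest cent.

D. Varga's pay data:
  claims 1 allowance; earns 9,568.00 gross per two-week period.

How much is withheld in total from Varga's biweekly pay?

2,323.37

Provincial Income Tax: taxable = 9,568.00 − 1×420.00 = 9,148.00
  357.52 + 10.46% × (9,148.00 − 5,200.00) = 357.52 + 10.46% × 3,948.00 = 770.48
Workforce Levy: 7% × 9,568.00 = 669.76
Solidarity Surcharge: 8.5% × 9,568.00 = 813.28
Retirement Security Contribution: 0.73% × 9,568.00 = 69.85
Total: 770.48 + 669.76 + 813.28 + 69.85 = 2,323.37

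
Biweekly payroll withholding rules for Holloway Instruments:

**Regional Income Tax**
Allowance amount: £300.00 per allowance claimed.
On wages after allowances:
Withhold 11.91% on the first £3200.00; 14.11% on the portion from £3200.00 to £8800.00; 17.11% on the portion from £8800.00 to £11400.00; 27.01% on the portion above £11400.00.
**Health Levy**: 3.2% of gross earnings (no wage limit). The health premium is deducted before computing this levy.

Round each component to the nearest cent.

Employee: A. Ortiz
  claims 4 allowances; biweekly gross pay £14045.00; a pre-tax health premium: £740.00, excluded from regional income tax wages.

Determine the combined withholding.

Regional Income Tax: taxable = £14045.00 − £740.00 − 4×£300.00 = £12105.00
  £1616.14 + 27.01% × (£12105.00 − £11400.00) = £1616.14 + 27.01% × £705.00 = £1806.56
Health Levy: 3.2% × £13305.00 = £425.76
Total: £1806.56 + £425.76 = £2232.32

£2232.32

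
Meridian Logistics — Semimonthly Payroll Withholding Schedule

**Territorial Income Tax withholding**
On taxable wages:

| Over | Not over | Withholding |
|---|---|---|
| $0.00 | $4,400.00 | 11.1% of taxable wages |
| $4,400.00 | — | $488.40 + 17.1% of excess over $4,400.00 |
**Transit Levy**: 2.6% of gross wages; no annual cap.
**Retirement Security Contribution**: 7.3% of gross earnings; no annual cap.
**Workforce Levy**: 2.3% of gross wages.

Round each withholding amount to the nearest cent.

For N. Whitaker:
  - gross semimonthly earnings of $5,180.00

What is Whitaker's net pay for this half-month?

$3,926.26

Territorial Income Tax: taxable = $5,180.00
  $488.40 + 17.1% × ($5,180.00 − $4,400.00) = $488.40 + 17.1% × $780.00 = $621.78
Transit Levy: 2.6% × $5,180.00 = $134.68
Retirement Security Contribution: 7.3% × $5,180.00 = $378.14
Workforce Levy: 2.3% × $5,180.00 = $119.14
Total withheld: $621.78 + $134.68 + $378.14 + $119.14 = $1,253.74
Net pay: $5,180.00 − $1,253.74 = $3,926.26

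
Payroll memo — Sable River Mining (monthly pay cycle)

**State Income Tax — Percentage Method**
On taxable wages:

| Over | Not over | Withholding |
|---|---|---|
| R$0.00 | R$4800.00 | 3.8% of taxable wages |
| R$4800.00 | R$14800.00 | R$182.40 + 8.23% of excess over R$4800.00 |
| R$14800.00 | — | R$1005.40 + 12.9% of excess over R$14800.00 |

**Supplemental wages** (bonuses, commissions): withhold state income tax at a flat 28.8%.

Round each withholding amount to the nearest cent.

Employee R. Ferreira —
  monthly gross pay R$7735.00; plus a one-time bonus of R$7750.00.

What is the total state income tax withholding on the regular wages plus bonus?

R$2655.95

State Income Tax: taxable = R$7735.00
  R$182.40 + 8.23% × (R$7735.00 − R$4800.00) = R$182.40 + 8.23% × R$2935.00 = R$423.95
Supplemental (28.8% flat on bonus): 28.8% × R$7750.00 = R$2232.00
Total state income tax: R$423.95 + R$2232.00 = R$2655.95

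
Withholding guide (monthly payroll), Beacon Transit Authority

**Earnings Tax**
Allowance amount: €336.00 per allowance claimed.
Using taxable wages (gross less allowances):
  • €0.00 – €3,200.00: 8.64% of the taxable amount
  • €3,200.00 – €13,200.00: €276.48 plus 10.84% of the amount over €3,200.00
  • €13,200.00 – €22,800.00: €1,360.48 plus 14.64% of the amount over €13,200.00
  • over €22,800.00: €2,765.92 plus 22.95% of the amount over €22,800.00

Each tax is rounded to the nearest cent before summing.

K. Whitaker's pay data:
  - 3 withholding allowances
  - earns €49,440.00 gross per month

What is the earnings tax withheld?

€8,648.46

Earnings Tax: taxable = €49,440.00 − 3×€336.00 = €48,432.00
  €2,765.92 + 22.95% × (€48,432.00 − €22,800.00) = €2,765.92 + 22.95% × €25,632.00 = €8,648.46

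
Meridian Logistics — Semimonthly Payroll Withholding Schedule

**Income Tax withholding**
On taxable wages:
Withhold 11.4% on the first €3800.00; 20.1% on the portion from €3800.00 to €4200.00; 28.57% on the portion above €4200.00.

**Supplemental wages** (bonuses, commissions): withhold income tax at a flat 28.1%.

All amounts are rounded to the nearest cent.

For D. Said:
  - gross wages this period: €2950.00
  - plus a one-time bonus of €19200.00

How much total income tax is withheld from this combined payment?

Income Tax: taxable = €2950.00
  11.4% × €2950.00 = €336.30
Supplemental (28.1% flat on bonus): 28.1% × €19200.00 = €5395.20
Total income tax: €336.30 + €5395.20 = €5731.50

€5731.50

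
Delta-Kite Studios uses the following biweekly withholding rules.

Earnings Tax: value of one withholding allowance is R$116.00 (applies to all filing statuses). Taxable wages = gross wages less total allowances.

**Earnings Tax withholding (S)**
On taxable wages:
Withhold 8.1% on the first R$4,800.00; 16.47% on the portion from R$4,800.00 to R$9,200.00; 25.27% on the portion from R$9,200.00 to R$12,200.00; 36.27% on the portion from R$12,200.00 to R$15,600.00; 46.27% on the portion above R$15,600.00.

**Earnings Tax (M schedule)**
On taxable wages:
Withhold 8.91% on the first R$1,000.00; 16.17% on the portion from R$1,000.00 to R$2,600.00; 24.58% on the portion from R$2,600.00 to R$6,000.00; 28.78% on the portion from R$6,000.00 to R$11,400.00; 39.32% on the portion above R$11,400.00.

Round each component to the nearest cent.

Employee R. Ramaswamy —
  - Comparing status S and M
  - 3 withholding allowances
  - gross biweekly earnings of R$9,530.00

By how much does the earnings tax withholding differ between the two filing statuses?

R$988.80

Earnings Tax (S): taxable = R$9,530.00 − 3×R$116.00 = R$9,182.00
  R$388.80 + 16.47% × (R$9,182.00 − R$4,800.00) = R$388.80 + 16.47% × R$4,382.00 = R$1,110.52
Earnings Tax (M): taxable = R$9,530.00 − 3×R$116.00 = R$9,182.00
  R$1,183.54 + 28.78% × (R$9,182.00 − R$6,000.00) = R$1,183.54 + 28.78% × R$3,182.00 = R$2,099.32
Difference: |R$1,110.52 − R$2,099.32| = R$988.80 (higher under M)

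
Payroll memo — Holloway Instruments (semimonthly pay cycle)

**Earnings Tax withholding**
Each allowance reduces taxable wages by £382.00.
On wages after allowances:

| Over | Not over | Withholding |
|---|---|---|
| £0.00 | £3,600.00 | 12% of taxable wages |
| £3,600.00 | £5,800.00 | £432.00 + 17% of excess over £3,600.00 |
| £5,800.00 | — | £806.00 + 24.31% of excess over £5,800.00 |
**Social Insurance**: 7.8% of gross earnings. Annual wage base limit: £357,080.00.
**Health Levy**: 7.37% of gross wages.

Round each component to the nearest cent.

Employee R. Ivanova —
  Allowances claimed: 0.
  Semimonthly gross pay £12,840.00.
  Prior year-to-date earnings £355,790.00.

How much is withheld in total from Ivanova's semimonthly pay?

£3,564.35

Earnings Tax: taxable = £12,840.00
  £806.00 + 24.31% × (£12,840.00 − £5,800.00) = £806.00 + 24.31% × £7,040.00 = £2,517.42
Social Insurance: cap £357,080.00 − YTD £355,790.00 = £1,290.00 subject; 7.8% × £1,290.00 = £100.62
Health Levy: 7.37% × £12,840.00 = £946.31
Total: £2,517.42 + £100.62 + £946.31 = £3,564.35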